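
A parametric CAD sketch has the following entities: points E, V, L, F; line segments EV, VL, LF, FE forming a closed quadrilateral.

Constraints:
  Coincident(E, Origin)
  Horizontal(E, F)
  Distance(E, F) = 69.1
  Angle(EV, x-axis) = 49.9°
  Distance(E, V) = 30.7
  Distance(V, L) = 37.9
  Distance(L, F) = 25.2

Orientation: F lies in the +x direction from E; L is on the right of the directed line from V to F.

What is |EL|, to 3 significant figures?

44.8

Checks: |VL| = 37.90 ✓; |LF| = 25.20 ✓.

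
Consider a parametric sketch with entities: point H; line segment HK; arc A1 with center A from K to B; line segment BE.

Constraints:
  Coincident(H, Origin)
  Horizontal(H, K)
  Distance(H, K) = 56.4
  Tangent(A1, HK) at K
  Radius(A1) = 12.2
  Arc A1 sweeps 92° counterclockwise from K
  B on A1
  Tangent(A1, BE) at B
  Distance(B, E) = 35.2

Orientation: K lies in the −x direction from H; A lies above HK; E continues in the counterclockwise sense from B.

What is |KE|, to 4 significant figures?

49.05

On A1, K sits at bearing -90° from A; a 92° counterclockwise sweep puts B at bearing 2°, so B = A + 12.2·(cos 2°, sin 2°) = (-44.21, 12.63). The tangent condition forces AB to be normal to BE, so BE runs along (−sin 2°, cos 2°); with |BE| = 35.2, E = (-45.44, 47.80). Then |KE| = |E − K| = 49.05.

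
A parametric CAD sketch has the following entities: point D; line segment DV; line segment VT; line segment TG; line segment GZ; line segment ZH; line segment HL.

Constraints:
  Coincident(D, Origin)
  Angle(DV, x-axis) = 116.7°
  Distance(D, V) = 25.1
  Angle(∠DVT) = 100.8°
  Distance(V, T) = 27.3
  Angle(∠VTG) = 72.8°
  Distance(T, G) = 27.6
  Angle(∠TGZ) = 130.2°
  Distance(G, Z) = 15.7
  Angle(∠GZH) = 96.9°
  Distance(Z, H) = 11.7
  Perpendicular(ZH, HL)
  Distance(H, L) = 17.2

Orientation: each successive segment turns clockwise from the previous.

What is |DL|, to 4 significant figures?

21.43

D is at the origin; DV runs at 116.7° with length 25.1, so V = (-11.28, 22.42). ∠DVT = 100.8° gives VT at 37.50° from the x-axis; with |VT| = 27.3, T = (10.38, 39.04). ∠VTG = 72.8° gives TG at -69.70° from the x-axis; with |TG| = 27.6, G = (19.96, 13.16). ∠TGZ = 130.2° gives GZ at -119.5° from the x-axis; with |GZ| = 15.7, Z = (12.23, -0.5075). ∠GZH = 96.9° gives ZH at 157.4° from the x-axis; with |ZH| = 11.7, H = (1.423, 3.989). ZH is perpendicular to HL, so HL runs at 67.40°; with |HL| = 17.2, L = (8.033, 19.87). Then |DL| = |L − D| = 21.43.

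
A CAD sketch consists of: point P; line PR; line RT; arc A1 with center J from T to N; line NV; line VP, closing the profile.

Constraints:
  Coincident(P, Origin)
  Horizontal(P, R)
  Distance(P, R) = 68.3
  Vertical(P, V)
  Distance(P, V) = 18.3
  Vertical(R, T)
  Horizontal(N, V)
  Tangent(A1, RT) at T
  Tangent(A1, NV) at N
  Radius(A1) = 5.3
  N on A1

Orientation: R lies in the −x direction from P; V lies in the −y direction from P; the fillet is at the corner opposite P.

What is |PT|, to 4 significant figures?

69.53

The virtual corner opposite P is at (-68.30, -18.30). The tangent condition forces JT to be normal to RT and tangency of A1 to NV means the radius JN is perpendicular to NV, with radius 5.3, so the center J sits 5.3 in from both sides at J = (-63.00, -13.00). That places the tangent points at T = (-68.30, -13.00) on RT and N = (-63.00, -18.30) on NV. Then |PT| = |T − P| = 69.53.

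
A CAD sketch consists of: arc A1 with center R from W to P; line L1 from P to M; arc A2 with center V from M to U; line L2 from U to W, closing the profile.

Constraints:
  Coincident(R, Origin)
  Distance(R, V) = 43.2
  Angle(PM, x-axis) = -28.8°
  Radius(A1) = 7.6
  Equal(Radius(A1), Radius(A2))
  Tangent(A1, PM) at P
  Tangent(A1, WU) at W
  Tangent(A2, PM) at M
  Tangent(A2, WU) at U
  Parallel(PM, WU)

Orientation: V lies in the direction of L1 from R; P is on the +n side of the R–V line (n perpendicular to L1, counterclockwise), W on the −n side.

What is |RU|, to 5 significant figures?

43.863

The slot axis is L1's direction at -28.8°, so u = (cos -28.8°, sin -28.8°) = (0.87631, -0.48175) and n = (−sin -28.8°, cos -28.8°) = (0.48175, 0.87631). R is at the origin and V lies 43.2 along u from R, so V = 43.2·u = (37.856, -20.812). Tangency of A1 to both parallel lines with radius 7.6 puts P and W at R ± 7.6·n: P = (3.6613, 6.6599), W = (-3.6613, -6.6599). Equal radii place M and U the same way about V: M = V + 7.6·n = (41.518, -14.152), U = V − 7.6·n = (34.195, -27.472). Then |RU| = |U − R| = 43.863.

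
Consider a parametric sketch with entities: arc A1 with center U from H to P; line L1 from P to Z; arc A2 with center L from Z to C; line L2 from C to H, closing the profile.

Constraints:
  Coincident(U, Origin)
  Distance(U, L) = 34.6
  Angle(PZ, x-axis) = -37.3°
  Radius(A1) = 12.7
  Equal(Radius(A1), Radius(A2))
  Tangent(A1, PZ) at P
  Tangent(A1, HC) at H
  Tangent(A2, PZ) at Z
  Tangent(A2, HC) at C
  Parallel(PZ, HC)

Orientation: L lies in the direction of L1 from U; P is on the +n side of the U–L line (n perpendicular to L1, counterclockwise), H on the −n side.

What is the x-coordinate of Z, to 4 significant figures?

35.22

Tangency of A1 to both parallel lines with radius 12.7 puts P and H at U ± 12.7·n: P = (7.696, 10.10), H = (-7.696, -10.10). Equal radii place Z and C the same way about L: Z = L + 12.7·n = (35.22, -10.86), C = L − 12.7·n = (19.83, -31.07). So Z.x = 35.22.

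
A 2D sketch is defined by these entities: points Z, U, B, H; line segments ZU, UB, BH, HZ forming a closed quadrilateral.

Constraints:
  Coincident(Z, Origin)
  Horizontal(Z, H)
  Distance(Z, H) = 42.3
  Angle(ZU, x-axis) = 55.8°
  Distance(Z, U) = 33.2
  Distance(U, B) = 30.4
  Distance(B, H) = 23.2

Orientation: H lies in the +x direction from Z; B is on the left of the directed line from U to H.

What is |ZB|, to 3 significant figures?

53.5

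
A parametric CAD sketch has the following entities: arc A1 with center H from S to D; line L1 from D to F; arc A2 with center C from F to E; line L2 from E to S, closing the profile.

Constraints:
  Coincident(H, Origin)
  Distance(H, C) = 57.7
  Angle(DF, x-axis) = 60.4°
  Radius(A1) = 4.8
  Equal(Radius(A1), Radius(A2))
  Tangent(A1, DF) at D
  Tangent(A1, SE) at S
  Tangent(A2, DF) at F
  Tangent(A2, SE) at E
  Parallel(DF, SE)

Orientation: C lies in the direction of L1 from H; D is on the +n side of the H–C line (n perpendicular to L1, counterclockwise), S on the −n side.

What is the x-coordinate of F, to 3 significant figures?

24.3

The slot axis is L1's direction at 60.4°, so u = (cos 60.4°, sin 60.4°) = (0.494, 0.869) and n = (−sin 60.4°, cos 60.4°) = (-0.869, 0.494). H is at the origin and C lies 57.7 along u from H, so C = 57.7·u = (28.5, 50.2). Tangency of A1 to both parallel lines with radius 4.8 puts D and S at H ± 4.8·n: D = (-4.17, 2.37), S = (4.17, -2.37). Equal radii place F and E the same way about C: F = C + 4.8·n = (24.3, 52.5), E = C − 4.8·n = (32.7, 47.8). So F.x = 24.3.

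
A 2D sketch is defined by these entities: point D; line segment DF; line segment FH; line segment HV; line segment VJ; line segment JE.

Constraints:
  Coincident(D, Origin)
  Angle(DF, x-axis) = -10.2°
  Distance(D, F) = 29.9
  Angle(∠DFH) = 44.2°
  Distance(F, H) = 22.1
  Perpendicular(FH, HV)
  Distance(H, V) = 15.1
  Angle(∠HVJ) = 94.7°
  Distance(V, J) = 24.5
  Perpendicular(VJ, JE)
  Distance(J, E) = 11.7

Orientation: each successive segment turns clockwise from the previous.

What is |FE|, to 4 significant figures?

6.356

D is at the origin; DF runs at -10.2° with length 29.9, so F = (29.43, -5.295). ∠DFH = 44.2° gives FH at -146.0° from the x-axis; with |FH| = 22.1, H = (11.11, -17.65). FH ⟂ HV, so HV runs at 124.0°; with |HV| = 15.1, V = (2.662, -5.135). ∠HVJ = 94.7° gives VJ at 38.70° from the x-axis; with |VJ| = 24.5, J = (21.78, 10.18). VJ ⟂ JE, so JE runs at -51.30°; with |JE| = 11.7, E = (29.10, 1.053). Then |FE| = |E − F| = 6.356.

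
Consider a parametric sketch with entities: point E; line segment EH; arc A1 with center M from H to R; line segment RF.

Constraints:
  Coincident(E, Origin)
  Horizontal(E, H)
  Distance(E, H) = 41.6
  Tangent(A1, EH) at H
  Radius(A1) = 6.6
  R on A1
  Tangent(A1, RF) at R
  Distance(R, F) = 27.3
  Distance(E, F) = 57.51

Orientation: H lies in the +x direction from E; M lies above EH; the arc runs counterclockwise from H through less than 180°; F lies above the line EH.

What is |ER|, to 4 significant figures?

48.70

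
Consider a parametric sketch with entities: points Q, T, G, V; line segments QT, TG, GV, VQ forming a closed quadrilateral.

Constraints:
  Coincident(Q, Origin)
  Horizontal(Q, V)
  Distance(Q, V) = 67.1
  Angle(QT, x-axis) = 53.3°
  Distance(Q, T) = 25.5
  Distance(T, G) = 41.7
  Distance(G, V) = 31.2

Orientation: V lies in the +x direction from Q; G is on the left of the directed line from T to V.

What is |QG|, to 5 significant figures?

63.155

Checks: |TG| = 41.70 ✓; |GV| = 31.20 ✓.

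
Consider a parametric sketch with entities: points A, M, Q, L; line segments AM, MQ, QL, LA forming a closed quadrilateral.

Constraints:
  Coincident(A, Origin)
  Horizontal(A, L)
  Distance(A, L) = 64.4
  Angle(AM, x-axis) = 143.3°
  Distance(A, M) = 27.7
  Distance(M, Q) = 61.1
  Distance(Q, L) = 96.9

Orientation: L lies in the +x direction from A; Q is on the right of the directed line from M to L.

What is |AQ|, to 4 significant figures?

49.53

A is at the origin; A and L share the same y with |AL| = 64.4 and L in +x, so L = (64.4, 0). AM runs at 143.3° with |AM| = 27.7, so M = (-22.21, 16.55). Q is determined by |MQ| = 61.1 and |QL| = 96.9 together: it lies at the intersection of circle(M, 61.1) and circle(L, 96.9). With |ML| = 88.18, the foot of the radical line on ML is 12.01 from M and the perpendicular offset is √(61.1² − 12.01²) = 59.91. Taking the right-of-ML solution: Q = (-21.66, -44.54).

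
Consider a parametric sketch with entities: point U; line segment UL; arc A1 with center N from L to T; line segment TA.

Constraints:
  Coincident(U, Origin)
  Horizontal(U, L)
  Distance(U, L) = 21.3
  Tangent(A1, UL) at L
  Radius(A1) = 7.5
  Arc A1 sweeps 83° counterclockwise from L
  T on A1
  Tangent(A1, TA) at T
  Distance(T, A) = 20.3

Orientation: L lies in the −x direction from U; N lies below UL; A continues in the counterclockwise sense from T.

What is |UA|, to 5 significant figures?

41.101

U is at the origin; U and L share the same y with |UL| = 21.3 and L on the −x side, so L = (-21.300, 0.0000). Tangency of A1 to UL means the radius NL is perpendicular to UL, so N = L + (0, -7.5) = (-21.300, -7.5000). On A1, L sits at bearing 90° from N; an 83° counterclockwise sweep puts T at bearing 173°, so T = N + 7.5·(cos 173°, sin 173°) = (-28.744, -6.5860). Since A1 is tangent to TA there, NT ⟂ TA, so TA runs along (−sin 173°, cos 173°); with |TA| = 20.3, A = (-31.218, -26.735). Then |UA| = |A − U| = 41.101.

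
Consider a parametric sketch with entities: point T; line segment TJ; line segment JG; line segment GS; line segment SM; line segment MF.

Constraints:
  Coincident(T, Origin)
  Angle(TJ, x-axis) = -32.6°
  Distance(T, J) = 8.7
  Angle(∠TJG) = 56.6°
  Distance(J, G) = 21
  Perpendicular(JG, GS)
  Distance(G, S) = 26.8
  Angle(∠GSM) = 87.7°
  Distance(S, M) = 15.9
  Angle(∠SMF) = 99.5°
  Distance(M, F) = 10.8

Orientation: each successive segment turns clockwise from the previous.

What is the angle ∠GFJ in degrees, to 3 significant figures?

61.8°

∠GSM = 87.7° gives SM at 21.7° from the x-axis; with |SM| = 15.9, M = (-7.98, 17.1). ∠SMF = 99.5° gives MF at -58.8° from the x-axis; with |MF| = 10.8, F = (-2.39, 7.90). Then cos ∠GFJ = FG·FJ / (|FG||FJ|), giving 61.8°.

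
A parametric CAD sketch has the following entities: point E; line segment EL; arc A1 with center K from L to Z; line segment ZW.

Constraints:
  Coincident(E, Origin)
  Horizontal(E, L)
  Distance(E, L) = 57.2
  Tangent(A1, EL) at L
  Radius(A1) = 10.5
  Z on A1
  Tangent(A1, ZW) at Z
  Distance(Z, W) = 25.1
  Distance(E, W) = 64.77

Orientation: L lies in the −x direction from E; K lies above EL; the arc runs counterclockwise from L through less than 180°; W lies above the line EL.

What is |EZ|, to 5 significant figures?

48.753

E is at the origin; EL is horizontal with |EL| = 57.2 and L on the −x side, so L = (-57.200, 0.0000). The tangent condition forces KL to be normal to EL, so K = L + (0, 10.5) = (-57.200, 10.500). Since KZ ⟂ ZW (tangency), |KW| = √(10.5² + 25.1²) = 27.208 regardless of where Z sits on A1. So W lies on both circle(E, 64.77) and circle(K, 27.208); the above-EL intersection is W = (-52.905, 37.367). Z is the foot of the tangent from W: Z = (-46.995, 12.972).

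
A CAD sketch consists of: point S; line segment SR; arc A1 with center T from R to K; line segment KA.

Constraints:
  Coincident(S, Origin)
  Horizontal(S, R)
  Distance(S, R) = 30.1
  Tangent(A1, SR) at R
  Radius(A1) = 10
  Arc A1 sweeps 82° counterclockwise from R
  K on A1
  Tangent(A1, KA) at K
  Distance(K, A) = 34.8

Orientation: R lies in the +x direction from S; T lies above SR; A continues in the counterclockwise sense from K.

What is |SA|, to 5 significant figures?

62.178

On A1, R sits at bearing -90° from T; an 82° counterclockwise sweep puts K at bearing -8°, so K = T + 10.0·(cos -8°, sin -8°) = (40.003, 8.6083). Since A1 is tangent to KA there, TK ⟂ KA, so KA runs along (−sin -8°, cos -8°); with |KA| = 34.8, A = (44.846, 43.070). Then |SA| = |A − S| = 62.178.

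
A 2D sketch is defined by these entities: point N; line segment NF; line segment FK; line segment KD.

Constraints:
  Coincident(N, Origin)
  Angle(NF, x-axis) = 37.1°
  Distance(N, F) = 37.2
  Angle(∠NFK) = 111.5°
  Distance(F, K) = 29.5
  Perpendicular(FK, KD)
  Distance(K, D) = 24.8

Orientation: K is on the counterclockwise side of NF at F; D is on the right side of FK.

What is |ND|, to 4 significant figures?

73.42

N is at the origin; NF runs at 37.1° with length 37.2, so F = 37.2·(cos 37.1°, sin 37.1°) = (29.67, 22.44). ∠NFK = 111.5°, so FK runs at 37.1° + (180° − 111.5°) = 105.6° from the x-axis; with |FK| = 29.5, K = F + 29.5·(cos 105.6°, sin 105.6°) = (21.74, 50.85). FK is perpendicular to KD; with |KD| = 24.8 on the right of FK, D = K + 24.8·(0.9632, 0.2689) = (45.62, 57.52). Then |ND| = |D − N| = 73.42.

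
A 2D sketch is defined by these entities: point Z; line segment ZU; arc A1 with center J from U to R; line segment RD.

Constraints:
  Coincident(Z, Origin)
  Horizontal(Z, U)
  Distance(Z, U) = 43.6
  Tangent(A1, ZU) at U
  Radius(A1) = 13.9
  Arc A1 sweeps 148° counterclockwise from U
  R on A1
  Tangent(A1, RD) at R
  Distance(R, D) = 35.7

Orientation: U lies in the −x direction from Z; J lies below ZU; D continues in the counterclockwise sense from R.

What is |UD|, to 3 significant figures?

50.1

On A1, U sits at bearing 90° from J; a 148° counterclockwise sweep puts R at bearing 238°, so R = J + 13.9·(cos 238°, sin 238°) = (-51.0, -25.7). Since A1 is tangent to RD there, JR ⟂ RD, so RD runs along (−sin 238°, cos 238°); with |RD| = 35.7, D = (-20.7, -44.6). Then |UD| = |D − U| = 50.1.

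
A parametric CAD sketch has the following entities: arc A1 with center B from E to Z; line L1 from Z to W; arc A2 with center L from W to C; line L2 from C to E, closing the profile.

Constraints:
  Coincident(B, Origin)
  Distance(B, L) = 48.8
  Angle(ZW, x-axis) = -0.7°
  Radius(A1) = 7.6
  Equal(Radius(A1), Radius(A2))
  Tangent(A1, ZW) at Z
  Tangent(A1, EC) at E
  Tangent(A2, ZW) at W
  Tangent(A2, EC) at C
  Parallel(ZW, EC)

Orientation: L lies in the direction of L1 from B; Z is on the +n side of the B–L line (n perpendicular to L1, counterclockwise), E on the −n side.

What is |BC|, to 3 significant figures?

49.4

The slot axis is L1's direction at -0.7°, so u = (cos -0.7°, sin -0.7°) = (1.00, -0.0122) and n = (−sin -0.7°, cos -0.7°) = (0.0122, 1.00). B is at the origin and L lies 48.8 along u from B, so L = 48.8·u = (48.8, -0.596). Tangency of A1 to both parallel lines with radius 7.6 puts Z and E at B ± 7.6·n: Z = (0.0928, 7.60), E = (-0.0928, -7.60). Equal radii place W and C the same way about L: W = L + 7.6·n = (48.9, 7.00), C = L − 7.6·n = (48.7, -8.20). Then |BC| = |C − B| = 49.4.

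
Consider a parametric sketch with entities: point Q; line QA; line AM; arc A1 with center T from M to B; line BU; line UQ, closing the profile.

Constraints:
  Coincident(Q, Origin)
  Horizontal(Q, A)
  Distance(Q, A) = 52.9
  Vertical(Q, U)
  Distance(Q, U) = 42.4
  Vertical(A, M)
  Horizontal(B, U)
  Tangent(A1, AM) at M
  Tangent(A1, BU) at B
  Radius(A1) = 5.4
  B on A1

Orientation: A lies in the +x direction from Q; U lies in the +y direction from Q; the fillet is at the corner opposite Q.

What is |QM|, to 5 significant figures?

64.555

Q is at the origin; QA is horizontal with |QA| = 52.9 and A on the +x side, so A = (52.900, 0.0000). Q and U share the same x with |QU| = 42.4 and U on the +y side, so U = (0.0000, 42.400). The virtual corner opposite Q is at (52.900, 42.400). The tangent condition forces TM to be normal to AM and since A1 is tangent to BU there, TB ⟂ BU, with radius 5.4, so the center T sits 5.4 in from both sides at T = (47.500, 37.000). That places the tangent points at M = (52.900, 37.000) on AM and B = (47.500, 42.400) on BU. Then |QM| = |M − Q| = 64.555.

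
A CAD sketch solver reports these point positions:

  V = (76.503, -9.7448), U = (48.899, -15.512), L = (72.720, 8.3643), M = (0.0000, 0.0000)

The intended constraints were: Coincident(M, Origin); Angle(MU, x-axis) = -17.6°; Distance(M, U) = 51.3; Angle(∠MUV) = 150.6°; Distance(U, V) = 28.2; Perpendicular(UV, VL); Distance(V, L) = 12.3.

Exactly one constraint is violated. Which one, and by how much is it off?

Distance(V, L) = 12.3 — off by 6.20.

M = (0.00, 0.00) ✓; MU at -17.60° ✓; |MU| = 51.30 ✓; ∠MUV = 150.6° ✓; |UV| = 28.20 ✓; ∠(UV, VL) = 90.00° ✓; |VL| = 18.50 ✗.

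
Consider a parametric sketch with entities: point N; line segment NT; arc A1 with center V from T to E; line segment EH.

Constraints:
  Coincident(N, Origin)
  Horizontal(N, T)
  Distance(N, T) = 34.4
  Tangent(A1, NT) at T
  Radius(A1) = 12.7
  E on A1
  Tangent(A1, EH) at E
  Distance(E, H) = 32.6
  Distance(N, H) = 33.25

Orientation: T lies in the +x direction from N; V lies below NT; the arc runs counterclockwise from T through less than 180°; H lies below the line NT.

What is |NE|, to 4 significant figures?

24.50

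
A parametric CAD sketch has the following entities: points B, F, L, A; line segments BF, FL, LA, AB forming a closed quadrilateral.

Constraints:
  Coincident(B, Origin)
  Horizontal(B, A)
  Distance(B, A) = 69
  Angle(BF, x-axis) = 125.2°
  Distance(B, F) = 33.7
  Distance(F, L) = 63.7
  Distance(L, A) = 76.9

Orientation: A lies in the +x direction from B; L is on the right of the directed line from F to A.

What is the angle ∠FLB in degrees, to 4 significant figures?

18.03°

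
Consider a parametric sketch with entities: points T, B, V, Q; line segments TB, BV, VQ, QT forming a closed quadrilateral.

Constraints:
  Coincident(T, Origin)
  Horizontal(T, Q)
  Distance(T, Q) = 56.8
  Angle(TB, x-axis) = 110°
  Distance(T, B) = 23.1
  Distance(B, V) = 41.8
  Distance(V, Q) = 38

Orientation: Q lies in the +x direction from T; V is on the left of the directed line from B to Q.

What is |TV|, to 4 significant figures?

44.50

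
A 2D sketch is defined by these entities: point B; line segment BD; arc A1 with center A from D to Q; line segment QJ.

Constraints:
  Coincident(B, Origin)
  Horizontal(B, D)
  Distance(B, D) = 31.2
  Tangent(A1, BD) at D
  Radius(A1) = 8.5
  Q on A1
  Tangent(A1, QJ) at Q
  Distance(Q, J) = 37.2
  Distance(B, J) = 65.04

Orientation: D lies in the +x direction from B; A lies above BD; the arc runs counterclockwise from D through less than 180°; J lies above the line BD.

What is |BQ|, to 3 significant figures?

39.8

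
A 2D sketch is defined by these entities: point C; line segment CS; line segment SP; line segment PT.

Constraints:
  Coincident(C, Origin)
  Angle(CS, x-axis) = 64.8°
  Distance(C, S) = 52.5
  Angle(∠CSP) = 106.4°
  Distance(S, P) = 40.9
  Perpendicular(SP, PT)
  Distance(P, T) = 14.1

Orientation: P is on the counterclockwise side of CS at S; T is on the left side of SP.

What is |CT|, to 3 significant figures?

66.5

C is at the origin; CS runs at 64.8° with length 52.5, so S = 52.5·(cos 64.8°, sin 64.8°) = (22.4, 47.5). ∠CSP = 106.4°, so SP runs at 64.8° + (180° − 106.4°) = 138° from the x-axis; with |SP| = 40.9, P = S + 40.9·(cos 138°, sin 138°) = (-8.23, 74.7). SP ⟂ PT; with |PT| = 14.1 on the left of SP, T = P + 14.1·(-0.664, -0.748) = (-17.6, 64.1). Then |CT| = |T − C| = 66.5.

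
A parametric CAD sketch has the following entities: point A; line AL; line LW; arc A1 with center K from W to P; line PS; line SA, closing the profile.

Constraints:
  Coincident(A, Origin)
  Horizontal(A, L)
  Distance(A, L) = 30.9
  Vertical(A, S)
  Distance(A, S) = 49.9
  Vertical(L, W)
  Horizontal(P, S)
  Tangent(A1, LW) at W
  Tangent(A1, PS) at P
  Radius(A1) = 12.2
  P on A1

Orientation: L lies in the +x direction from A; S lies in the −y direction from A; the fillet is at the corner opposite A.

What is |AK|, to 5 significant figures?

42.083

A is at the origin; A and L share the same y with |AL| = 30.9 and L on the +x side, so L = (30.900, 0.0000). A and S share the same x with |AS| = 49.9 and S on the −y side, so S = (0.0000, -49.900). The virtual corner opposite A is at (30.900, -49.900). Since A1 is tangent to LW there, KW ⟂ LW and A1 meets PS tangentially, so KP is at right angles to PS, with radius 12.2, so the center K sits 12.2 in from both sides at K = (18.700, -37.700). Then |AK| = |K − A| = 42.083.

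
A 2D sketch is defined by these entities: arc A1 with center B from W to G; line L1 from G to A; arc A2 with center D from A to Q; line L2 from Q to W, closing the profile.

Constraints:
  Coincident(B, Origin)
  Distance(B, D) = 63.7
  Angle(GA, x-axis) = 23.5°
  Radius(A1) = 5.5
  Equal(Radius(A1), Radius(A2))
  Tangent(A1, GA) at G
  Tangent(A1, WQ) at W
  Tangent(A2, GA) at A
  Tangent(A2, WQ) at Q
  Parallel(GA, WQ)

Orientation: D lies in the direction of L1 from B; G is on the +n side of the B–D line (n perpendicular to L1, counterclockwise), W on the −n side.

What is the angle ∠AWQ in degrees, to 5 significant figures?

9.7975°

The slot axis is L1's direction at 23.5°, so u = (cos 23.5°, sin 23.5°) = (0.91706, 0.39875) and n = (−sin 23.5°, cos 23.5°) = (-0.39875, 0.91706). B is at the origin and D lies 63.7 along u from B, so D = 63.7·u = (58.417, 25.400). Tangency of A1 to both parallel lines with radius 5.5 puts G and W at B ± 5.5·n: G = (-2.1931, 5.0438), W = (2.1931, -5.0438). Equal radii place A and Q the same way about D: A = D + 5.5·n = (56.224, 30.444), Q = D − 5.5·n = (60.610, 20.356). Then cos ∠AWQ = WA·WQ / (|WA||WQ|), giving 9.7975°.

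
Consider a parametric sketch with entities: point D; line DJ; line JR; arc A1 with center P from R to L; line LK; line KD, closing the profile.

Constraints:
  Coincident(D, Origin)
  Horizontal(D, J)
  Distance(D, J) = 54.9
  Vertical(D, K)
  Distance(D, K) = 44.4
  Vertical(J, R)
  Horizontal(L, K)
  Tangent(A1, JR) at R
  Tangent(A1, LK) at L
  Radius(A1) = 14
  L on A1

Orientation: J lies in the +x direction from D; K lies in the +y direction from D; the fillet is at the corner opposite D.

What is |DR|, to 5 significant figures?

62.755

D is at the origin; DJ is horizontal with |DJ| = 54.9 and J on the +x side, so J = (54.900, 0.0000). D and K share the same x with |DK| = 44.4 and K on the +y side, so K = (0.0000, 44.400). The virtual corner opposite D is at (54.900, 44.400). Tangency of A1 to JR means the radius PR is perpendicular to JR and A1 meets LK tangentially, so PL is at right angles to LK, with radius 14.0, so the center P sits 14.0 in from both sides at P = (40.900, 30.400). That places the tangent points at R = (54.900, 30.400) on JR and L = (40.900, 44.400) on LK. Then |DR| = |R − D| = 62.755.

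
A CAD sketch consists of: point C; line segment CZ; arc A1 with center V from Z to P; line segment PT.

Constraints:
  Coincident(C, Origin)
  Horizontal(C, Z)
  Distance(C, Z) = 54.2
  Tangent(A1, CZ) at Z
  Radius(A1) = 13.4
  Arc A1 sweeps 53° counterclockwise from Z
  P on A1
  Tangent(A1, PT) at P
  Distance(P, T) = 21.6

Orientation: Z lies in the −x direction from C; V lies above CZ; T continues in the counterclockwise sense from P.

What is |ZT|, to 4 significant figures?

32.74

C is at the origin; C and Z share the same y with |CZ| = 54.2 and Z on the −x side, so Z = (-54.20, 0.000). The tangent condition forces VZ to be normal to CZ, so V = Z + (0, 13.4) = (-54.20, 13.40). On A1, Z sits at bearing -90° from V; a 53° counterclockwise sweep puts P at bearing -37°, so P = V + 13.4·(cos -37°, sin -37°) = (-43.50, 5.336). Tangency of A1 to PT means the radius VP is perpendicular to PT, so PT runs along (−sin -37°, cos -37°); with |PT| = 21.6, T = (-30.50, 22.59). Then |ZT| = |T − Z| = 32.74.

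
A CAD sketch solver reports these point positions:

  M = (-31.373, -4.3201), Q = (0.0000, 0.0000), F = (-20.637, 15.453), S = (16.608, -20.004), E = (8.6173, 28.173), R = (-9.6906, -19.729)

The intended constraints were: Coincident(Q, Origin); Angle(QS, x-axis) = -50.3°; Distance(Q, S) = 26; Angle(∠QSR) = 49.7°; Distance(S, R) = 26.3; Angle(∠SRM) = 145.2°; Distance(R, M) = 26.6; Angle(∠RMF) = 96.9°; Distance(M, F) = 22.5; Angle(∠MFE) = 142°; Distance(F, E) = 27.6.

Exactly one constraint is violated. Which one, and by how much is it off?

Distance(F, E) = 27.6 — off by 4.30.

Q = (0.00, 0.00) ✓; QS at -50.30° ✓; |QS| = 26.00 ✓; ∠QSR = 49.70° ✓; |SR| = 26.30 ✓; ∠SRM = 145.2° ✓; |RM| = 26.60 ✓; ∠RMF = 96.90° ✓; |MF| = 22.50 ✓; ∠MFE = 142.0° ✓; |FE| = 31.90 ✗.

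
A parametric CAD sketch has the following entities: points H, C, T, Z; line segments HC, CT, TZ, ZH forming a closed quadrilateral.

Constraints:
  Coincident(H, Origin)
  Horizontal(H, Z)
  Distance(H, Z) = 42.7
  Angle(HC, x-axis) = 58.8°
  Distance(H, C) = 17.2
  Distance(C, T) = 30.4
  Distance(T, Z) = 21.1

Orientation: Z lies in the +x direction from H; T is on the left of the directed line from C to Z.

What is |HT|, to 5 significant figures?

43.907

Checks: |CT| = 30.40 ✓; |TZ| = 21.10 ✓.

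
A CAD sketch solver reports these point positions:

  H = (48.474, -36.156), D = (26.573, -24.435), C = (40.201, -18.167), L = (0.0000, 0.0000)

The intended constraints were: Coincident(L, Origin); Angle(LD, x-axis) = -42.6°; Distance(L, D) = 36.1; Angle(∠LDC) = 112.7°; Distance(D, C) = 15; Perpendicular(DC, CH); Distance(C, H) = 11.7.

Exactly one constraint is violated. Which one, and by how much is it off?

Distance(C, H) = 11.7 — off by 8.10.

L = (0.00, 0.00) ✓; LD at -42.60° ✓; |LD| = 36.10 ✓; ∠LDC = 112.7° ✓; |DC| = 15.00 ✓; ∠(DC, CH) = 90.00° ✓; |CH| = 19.80 ✗.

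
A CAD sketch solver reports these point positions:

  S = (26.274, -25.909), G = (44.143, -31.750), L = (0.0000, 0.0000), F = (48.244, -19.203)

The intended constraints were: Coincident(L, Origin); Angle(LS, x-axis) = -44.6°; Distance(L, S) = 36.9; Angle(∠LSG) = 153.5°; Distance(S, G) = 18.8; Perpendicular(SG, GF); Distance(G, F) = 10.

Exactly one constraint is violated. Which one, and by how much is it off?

Distance(G, F) = 10 — off by 3.20.

L = (0.00, 0.00) ✓; LS at -44.60° ✓; |LS| = 36.90 ✓; ∠LSG = 153.5° ✓; |SG| = 18.80 ✓; ∠(SG, GF) = 90.00° ✓; |GF| = 13.20 ✗.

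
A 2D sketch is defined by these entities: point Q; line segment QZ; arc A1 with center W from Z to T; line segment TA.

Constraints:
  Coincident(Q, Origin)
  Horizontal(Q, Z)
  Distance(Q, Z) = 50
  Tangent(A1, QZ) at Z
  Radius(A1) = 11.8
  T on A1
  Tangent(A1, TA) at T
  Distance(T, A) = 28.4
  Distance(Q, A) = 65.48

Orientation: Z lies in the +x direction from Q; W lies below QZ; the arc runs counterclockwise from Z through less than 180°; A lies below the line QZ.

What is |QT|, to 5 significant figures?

42.312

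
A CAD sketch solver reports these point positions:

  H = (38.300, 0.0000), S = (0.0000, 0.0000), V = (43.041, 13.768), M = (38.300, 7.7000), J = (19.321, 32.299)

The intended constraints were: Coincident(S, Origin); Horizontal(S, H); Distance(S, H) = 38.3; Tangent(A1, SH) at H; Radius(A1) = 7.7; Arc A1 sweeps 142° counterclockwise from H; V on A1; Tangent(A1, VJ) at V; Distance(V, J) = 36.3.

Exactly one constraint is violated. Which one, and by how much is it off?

Distance(V, J) = 36.3 — off by 6.20.

S = (0.00, 0.00) ✓; S.y = 0.00, H.y = 0.00 ✓; |SH| = 38.30 ✓; ∠(MH, HS) = 90.00° ✓; |MH| = 7.700 ✓; bearing(M→V) − bearing(M→H) = 142.0° ✓; |MV| = 7.701 ✓; ∠(MV, VJ) = 90.00° ✓; |VJ| = 30.10 ✗.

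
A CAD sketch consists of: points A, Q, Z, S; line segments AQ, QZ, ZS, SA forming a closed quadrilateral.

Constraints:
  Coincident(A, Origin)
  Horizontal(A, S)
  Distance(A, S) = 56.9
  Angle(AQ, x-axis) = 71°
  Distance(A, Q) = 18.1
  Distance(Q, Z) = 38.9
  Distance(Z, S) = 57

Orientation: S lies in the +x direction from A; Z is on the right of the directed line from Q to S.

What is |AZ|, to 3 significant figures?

22.2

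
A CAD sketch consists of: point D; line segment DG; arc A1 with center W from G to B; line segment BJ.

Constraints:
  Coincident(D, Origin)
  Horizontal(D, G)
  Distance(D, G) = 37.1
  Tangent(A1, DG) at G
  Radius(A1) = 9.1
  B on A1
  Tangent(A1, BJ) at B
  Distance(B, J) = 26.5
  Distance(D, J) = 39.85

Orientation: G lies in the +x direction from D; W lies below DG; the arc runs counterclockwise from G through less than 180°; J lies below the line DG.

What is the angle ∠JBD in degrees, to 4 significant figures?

91.44°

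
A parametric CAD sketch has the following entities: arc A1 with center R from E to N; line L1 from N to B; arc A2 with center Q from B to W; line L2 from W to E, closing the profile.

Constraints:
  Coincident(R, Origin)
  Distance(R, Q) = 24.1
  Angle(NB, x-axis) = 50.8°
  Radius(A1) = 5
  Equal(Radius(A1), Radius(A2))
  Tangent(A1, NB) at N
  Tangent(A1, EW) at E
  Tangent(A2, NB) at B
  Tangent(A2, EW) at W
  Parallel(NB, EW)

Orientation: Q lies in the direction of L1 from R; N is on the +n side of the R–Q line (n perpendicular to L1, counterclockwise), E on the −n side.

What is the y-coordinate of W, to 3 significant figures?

15.5

Tangency of A1 to both parallel lines with radius 5.0 puts N and E at R ± 5.0·n: N = (-3.87, 3.16), E = (3.87, -3.16). Equal radii place B and W the same way about Q: B = Q + 5.0·n = (11.4, 21.8), W = Q − 5.0·n = (19.1, 15.5). So W.y = 15.5.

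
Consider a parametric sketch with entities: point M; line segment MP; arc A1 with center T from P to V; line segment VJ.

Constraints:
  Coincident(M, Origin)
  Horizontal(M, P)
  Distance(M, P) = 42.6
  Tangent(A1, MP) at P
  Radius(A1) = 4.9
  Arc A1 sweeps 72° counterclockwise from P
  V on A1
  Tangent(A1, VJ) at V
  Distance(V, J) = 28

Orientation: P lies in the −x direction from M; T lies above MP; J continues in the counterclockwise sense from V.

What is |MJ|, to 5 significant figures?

41.937

M is at the origin; M and P share the same y with |MP| = 42.6 and P on the −x side, so P = (-42.600, 0.0000). Since A1 is tangent to MP there, TP ⟂ MP, so T = P + (0, 4.9) = (-42.600, 4.9000). On A1, P sits at bearing -90° from T; a 72° counterclockwise sweep puts V at bearing -18°, so V = T + 4.9·(cos -18°, sin -18°) = (-37.940, 3.3858). The tangent condition forces TV to be normal to VJ, so VJ runs along (−sin -18°, cos -18°); with |VJ| = 28.0, J = (-29.287, 30.015). Then |MJ| = |J − M| = 41.937.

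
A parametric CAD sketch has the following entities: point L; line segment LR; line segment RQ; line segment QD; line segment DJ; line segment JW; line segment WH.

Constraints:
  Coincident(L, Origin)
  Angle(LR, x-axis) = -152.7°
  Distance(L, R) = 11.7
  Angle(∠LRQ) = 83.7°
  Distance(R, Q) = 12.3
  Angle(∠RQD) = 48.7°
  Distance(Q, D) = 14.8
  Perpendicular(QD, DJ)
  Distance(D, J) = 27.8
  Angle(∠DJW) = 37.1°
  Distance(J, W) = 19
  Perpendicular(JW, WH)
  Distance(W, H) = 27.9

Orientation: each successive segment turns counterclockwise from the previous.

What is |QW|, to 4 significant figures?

13.08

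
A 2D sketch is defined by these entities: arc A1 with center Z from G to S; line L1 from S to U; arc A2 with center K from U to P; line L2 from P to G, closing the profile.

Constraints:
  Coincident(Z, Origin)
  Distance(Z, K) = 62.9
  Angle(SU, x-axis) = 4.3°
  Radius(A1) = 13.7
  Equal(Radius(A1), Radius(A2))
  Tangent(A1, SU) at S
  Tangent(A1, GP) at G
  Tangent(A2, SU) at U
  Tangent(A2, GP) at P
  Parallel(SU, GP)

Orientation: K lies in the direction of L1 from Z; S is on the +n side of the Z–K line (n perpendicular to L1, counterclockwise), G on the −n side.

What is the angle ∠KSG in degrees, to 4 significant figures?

77.71°

Z is at the origin and K lies 62.9 along u from Z, so K = 62.9·u = (62.72, 4.716). Tangency of A1 to both parallel lines with radius 13.7 puts S and G at Z ± 13.7·n: S = (-1.027, 13.66), G = (1.027, -13.66). Then cos ∠KSG = SK·SG / (|SK||SG|), giving 77.71°.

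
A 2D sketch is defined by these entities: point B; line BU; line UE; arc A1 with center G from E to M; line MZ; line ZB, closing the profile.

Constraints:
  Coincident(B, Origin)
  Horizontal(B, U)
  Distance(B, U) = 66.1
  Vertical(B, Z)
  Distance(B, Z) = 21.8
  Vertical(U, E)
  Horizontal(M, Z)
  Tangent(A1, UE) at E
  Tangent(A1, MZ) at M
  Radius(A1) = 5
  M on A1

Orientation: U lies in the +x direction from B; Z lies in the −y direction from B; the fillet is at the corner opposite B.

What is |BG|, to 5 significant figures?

63.368

B is at the origin; B and U share the same y with |BU| = 66.1 and U on the +x side, so U = (66.100, 0.0000). BZ is vertical with |BZ| = 21.8 and Z on the −y side, so Z = (0.0000, -21.800). The virtual corner opposite B is at (66.100, -21.800). The tangent condition forces GE to be normal to UE and since A1 is tangent to MZ there, GM ⟂ MZ, with radius 5.0, so the center G sits 5.0 in from both sides at G = (61.100, -16.800). Then |BG| = |G − B| = 63.368.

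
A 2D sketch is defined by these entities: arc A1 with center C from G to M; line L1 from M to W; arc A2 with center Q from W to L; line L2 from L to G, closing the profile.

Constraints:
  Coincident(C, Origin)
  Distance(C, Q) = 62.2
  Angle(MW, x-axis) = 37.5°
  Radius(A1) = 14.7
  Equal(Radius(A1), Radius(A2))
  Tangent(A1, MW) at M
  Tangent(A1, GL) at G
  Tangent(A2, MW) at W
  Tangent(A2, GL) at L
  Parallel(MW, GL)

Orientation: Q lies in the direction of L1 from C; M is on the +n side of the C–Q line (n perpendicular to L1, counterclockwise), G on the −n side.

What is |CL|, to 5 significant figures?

63.913

Tangency of A1 to both parallel lines with radius 14.7 puts M and G at C ± 14.7·n: M = (-8.9488, 11.662), G = (8.9488, -11.662). Equal radii place W and L the same way about Q: W = Q + 14.7·n = (40.398, 49.527), L = Q − 14.7·n = (58.295, 26.203). Then |CL| = |L − C| = 63.913.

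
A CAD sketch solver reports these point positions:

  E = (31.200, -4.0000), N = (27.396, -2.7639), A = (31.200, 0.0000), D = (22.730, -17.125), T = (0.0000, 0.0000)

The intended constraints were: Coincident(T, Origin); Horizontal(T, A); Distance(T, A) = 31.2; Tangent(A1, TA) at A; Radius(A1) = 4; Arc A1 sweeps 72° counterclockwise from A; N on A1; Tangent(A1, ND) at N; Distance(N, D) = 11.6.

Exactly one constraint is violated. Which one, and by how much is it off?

Distance(N, D) = 11.6 — off by 3.50.

T = (0.00, 0.00) ✓; T.y = 0.00, A.y = 0.00 ✓; |TA| = 31.20 ✓; ∠(EA, AT) = 90.00° ✓; |EA| = 4.000 ✓; bearing(E→N) − bearing(E→A) = 72.00° ✓; |EN| = 4.000 ✓; ∠(EN, ND) = 90.00° ✓; |ND| = 15.10 ✗.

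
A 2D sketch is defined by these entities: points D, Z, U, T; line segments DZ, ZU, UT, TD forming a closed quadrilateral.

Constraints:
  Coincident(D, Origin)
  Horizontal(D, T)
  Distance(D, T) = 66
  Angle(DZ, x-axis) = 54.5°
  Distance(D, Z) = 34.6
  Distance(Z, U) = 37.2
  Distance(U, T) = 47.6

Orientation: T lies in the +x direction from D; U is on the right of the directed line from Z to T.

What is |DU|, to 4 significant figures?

21.27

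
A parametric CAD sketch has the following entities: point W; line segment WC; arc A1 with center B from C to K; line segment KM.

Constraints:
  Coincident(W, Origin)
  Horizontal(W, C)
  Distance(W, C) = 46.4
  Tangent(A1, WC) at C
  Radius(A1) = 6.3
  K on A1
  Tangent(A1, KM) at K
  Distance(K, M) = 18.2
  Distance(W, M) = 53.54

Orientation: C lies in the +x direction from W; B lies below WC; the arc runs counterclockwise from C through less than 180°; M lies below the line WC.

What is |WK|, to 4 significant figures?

41.41

Checks: |BK| = 6.300 ✓; ∠(BK, KM) = 90.00° ✓; |KM| = 18.20 ✓; |WM| = 53.54 ✓.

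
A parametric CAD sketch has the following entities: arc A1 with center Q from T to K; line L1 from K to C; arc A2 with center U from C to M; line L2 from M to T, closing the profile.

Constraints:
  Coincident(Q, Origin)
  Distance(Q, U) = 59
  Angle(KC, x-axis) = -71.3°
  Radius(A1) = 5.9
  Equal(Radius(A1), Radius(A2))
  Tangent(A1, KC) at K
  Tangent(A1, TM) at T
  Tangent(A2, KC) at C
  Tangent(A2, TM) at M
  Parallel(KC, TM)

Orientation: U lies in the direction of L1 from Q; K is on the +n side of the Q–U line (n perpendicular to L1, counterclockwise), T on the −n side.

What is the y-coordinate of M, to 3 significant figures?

-57.8

The slot axis is L1's direction at -71.3°, so u = (cos -71.3°, sin -71.3°) = (0.321, -0.947) and n = (−sin -71.3°, cos -71.3°) = (0.947, 0.321). Q is at the origin and U lies 59.0 along u from Q, so U = 59.0·u = (18.9, -55.9). Tangency of A1 to both parallel lines with radius 5.9 puts K and T at Q ± 5.9·n: K = (5.59, 1.89), T = (-5.59, -1.89). Equal radii place C and M the same way about U: C = U + 5.9·n = (24.5, -54.0), M = U − 5.9·n = (13.3, -57.8). So M.y = -57.8.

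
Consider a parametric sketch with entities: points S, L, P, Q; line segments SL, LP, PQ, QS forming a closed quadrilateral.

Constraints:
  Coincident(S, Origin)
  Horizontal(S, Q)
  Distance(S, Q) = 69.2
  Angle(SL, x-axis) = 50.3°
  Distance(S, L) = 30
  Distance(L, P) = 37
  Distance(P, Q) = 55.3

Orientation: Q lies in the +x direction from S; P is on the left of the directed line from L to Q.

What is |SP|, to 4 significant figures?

66.95

Checks: |LP| = 37.00 ✓; |PQ| = 55.30 ✓.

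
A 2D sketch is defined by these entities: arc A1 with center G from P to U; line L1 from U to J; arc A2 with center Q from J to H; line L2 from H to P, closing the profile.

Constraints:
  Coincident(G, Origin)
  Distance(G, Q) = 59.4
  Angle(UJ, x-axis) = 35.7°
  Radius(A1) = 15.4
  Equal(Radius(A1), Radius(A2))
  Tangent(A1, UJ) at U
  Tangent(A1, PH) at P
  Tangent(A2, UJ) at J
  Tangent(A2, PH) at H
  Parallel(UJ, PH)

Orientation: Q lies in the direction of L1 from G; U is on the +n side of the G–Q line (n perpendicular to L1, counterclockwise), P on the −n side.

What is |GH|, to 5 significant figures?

61.364

Tangency of A1 to both parallel lines with radius 15.4 puts U and P at G ± 15.4·n: U = (-8.9865, 12.506), P = (8.9865, -12.506). Equal radii place J and H the same way about Q: J = Q + 15.4·n = (39.251, 47.168), H = Q − 15.4·n = (57.224, 22.156). Then |GH| = |H − G| = 61.364.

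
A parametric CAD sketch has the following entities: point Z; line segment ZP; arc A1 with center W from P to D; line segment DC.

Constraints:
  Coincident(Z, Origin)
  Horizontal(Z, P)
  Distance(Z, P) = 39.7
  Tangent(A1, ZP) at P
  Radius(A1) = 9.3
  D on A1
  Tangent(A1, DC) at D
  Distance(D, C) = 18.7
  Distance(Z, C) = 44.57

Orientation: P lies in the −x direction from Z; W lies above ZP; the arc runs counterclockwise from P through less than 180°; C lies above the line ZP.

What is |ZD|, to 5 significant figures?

32.392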